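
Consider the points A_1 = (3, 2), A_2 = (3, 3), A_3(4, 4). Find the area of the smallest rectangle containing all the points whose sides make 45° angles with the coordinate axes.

In coordinates u = x + y, v = x − y the rectangle is axis-aligned; the map (x,y)→(u,v) scales areas by 2.
u-values: 5, 6, 8; range = 8 − 5 = 3.
v-values: 1, 0, 0; range = 1 − 0 = 1.
Area = (3 × 1) / 2 = 1.5.

1.5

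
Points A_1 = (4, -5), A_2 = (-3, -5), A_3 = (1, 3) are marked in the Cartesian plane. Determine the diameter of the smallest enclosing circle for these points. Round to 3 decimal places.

Side lengths²: A_1A_2² = 49, A_1A_3² = 73, A_2A_3² = 80.
Since A_2A_3² = 80 < 73 + 49 = 122, the triangle is acute, so the smallest enclosing circle is the circumcircle.
Circumcentre = (0.5, -1.75), r² = 22.8125.
Diameter = 2r = 2√(22.8125) ≈ 9.552.

9.552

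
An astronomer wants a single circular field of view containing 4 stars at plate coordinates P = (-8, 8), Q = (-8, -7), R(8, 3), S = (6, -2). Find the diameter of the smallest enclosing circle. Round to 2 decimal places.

19.77

The minimum enclosing circle of a finite set is fixed by two of the points (as a diameter) or three (as a circumcircle).
The minimum enclosing circle is determined by three boundary points: P, Q, R.
Their circumcentre is (-1.5625, 0.5) with r² = 97.69140625.
The farthest remaining point S is at distance² 63.44140625 ≤ 97.69140625.
Diameter = 2r = 2√(97.69140625) ≈ 19.77.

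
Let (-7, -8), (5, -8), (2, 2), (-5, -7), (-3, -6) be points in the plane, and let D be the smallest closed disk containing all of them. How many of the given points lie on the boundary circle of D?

3

The minimum enclosing circle of a finite set is fixed by two of the points (as a diameter) or three (as a circumcircle).
The minimum enclosing circle is determined by three boundary points: (-7, -8), (5, -8), (2, 2).
Their circumcentre is (-1, -4.35) with r² = 49.3225.
The farthest remaining point (-5, -7) is at distance² 23.0225 ≤ 49.3225.
The points at distance exactly r from the centre are (-7, -8), (5, -8), (2, 2) — 3 points.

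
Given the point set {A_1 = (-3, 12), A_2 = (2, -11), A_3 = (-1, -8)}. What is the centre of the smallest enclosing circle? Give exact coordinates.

Side lengths²: A_1A_2² = 554, A_1A_3² = 404, A_2A_3² = 18.
Since A_1A_2² = 554 ≥ 404 + 18 = 422, the angle opposite A_1A_2 is not acute, so the smallest enclosing circle has A_1A_2 as diameter.
Centre = midpoint of A_1A_2 = (-0.5, 0.5), r² = 554/4 = 138.5.
Centre = (-0.5, 0.5).

(-0.5, 0.5)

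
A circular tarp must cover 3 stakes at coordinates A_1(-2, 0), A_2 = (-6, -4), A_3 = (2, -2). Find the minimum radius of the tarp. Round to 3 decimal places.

Side lengths²: A_1A_2² = 32, A_1A_3² = 20, A_2A_3² = 68.
Since A_2A_3² = 68 ≥ 32 + 20 = 52, the angle opposite A_2A_3 is not acute, so the smallest enclosing circle has A_2A_3 as diameter.
Centre = midpoint of A_2A_3 = (-2, -3), r² = 68/4 = 17.
r = √17 ≈ 4.123.

4.123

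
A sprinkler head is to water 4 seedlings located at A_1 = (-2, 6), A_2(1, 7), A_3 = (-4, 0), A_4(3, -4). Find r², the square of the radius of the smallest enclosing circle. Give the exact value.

3125/98

A smallest enclosing disk is always determined by at most three of the input points on its boundary.
The minimum enclosing circle is determined by three boundary points: A_1, A_2, A_4.
Their circumcentre is (17/14, 19/14) with r² = 3125/98.
The farthest remaining point A_3 is at distance² 2845/98 ≤ 3125/98.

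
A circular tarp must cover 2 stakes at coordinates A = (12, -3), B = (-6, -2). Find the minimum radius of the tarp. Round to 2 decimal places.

The smallest circle enclosing two points has them as diameter endpoints.
Centre = midpoint = (3, -2.5); r² = |AB|²/4 = 325/4 = 81.25.
r = √(81.25) ≈ 9.01.

9.01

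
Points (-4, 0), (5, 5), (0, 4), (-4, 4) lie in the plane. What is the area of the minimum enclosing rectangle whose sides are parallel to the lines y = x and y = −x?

In coordinates u = x + y, v = x − y the rectangle is axis-aligned; the map (x,y)→(u,v) scales areas by 2.
u-values: -4, 10, 4, 0; range = 10 − (-4) = 14.
v-values: -4, 0, -4, -8; range = 0 − (-8) = 8.
Area = (14 × 8) / 2 = 56.

56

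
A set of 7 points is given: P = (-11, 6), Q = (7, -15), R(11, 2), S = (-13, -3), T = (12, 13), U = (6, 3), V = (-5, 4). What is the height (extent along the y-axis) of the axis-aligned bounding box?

max y = 13, min y = -15, so height = 28.

28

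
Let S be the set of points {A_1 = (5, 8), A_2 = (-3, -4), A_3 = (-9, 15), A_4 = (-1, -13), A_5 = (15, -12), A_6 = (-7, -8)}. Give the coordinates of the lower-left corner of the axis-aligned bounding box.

(-9, -13)

x-range [-9, 15], y-range [-13, 15].
The lower-left corner is (-9, -13).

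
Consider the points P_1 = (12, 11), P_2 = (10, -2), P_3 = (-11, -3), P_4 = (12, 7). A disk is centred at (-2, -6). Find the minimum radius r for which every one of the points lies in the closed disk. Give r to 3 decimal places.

22.023

The required radius is the distance from (-2, -6) to the farthest point.
Squared distances: 485, 160, 90, 365.
Maximum is 485, attained at P_1.
r = √485 ≈ 22.023.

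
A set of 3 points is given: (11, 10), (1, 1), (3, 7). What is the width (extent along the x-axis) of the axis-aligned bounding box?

10

max x = 11, min x = 1, so width = 10.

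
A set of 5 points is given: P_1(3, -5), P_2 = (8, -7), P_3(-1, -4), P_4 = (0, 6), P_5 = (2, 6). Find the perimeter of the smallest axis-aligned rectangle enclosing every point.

Width = max x − min x = 8 − (-1) = 9.
Height = max y − min y = 6 − (-7) = 13.
Perimeter = 2(9 + 13) = 44.

44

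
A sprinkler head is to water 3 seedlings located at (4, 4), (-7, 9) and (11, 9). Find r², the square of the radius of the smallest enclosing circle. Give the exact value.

Call the three points A, B, C in the order given.
Side lengths²: AB² = 146, AC² = 74, BC² = 324.
Since BC² = 324 ≥ 146 + 74 = 220, the angle opposite BC is not acute, so the smallest enclosing circle has BC as diameter.
Centre = midpoint of BC = (2, 9), r² = 324/4 = 81.

81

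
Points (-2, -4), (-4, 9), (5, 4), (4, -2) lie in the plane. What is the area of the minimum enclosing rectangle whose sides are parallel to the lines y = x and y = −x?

142.5

In coordinates u = x + y, v = x − y the rectangle is axis-aligned; the map (x,y)→(u,v) scales areas by 2.
u-values: -6, 5, 9, 2; range = 9 − (-6) = 15.
v-values: 2, -13, 1, 6; range = 6 − (-13) = 19.
Area = (15 × 19) / 2 = 142.5.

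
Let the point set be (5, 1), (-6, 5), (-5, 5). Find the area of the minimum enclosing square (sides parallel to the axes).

121

The bounding box has width 11 and height 4.
An axis-aligned square enclosing the set must have side ≥ max(width, height).
So the minimum side is max(11, 4) = 11.
Area = 11² = 121.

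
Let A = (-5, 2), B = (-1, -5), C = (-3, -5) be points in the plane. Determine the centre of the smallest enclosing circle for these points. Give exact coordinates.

(-3, -1.5)

Side lengths²: AB² = 65, AC² = 53, BC² = 4.
Since AB² = 65 ≥ 53 + 4 = 57, the angle opposite AB is not acute, so the smallest enclosing circle has AB as diameter.
Centre = midpoint of AB = (-3, -1.5), r² = 65/4 = 16.25.
Centre = (-3, -1.5).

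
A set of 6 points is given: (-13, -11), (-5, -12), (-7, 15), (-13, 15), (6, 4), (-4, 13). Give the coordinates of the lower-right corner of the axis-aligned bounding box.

(6, -12)

x-range [-13, 6], y-range [-12, 15].
The lower-right corner is (6, -12).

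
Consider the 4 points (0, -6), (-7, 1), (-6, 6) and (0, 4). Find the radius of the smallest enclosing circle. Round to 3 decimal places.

6.708

The farthest pair is (0, -6)–(-6, 6) with squared distance 180. The circle on this segment as diameter has centre (-3, 0) and r² = 180/4 = 45.
Check (-7, 1): distance² to centre = 17 ≤ 45, so it lies inside.
All remaining points lie in this disk, and no smaller disk contains both endpoints, so this is the minimum enclosing circle.
r = √45 ≈ 6.708.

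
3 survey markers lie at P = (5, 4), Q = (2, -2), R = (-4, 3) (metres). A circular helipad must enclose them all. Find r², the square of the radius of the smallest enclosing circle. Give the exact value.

12505/578

Side lengths²: PQ² = 45, PR² = 82, QR² = 61.
Since PR² = 82 < 61 + 45 = 106, the triangle is acute, so the smallest enclosing circle is the circumcircle.
Circumcentre = (21/34, 83/34), r² = 12505/578.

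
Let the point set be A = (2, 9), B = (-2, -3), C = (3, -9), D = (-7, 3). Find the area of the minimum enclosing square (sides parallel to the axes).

324

The bounding box has width 10 and height 18.
An axis-aligned square enclosing the set must have side ≥ max(width, height).
So the minimum side is max(10, 18) = 18.
Area = 18² = 324.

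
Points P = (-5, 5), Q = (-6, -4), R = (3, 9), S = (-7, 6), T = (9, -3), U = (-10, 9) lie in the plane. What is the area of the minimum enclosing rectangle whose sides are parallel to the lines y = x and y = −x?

In coordinates u = x + y, v = x − y the rectangle is axis-aligned; the map (x,y)→(u,v) scales areas by 2.
u-values: 0, -10, 12, -1, 6, -1; range = 12 − (-10) = 22.
v-values: -10, -2, -6, -13, 12, -19; range = 12 − (-19) = 31.
Area = (22 × 31) / 2 = 341.

341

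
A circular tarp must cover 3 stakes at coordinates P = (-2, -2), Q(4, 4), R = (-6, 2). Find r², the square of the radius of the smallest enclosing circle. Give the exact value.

26

Side lengths²: PQ² = 72, PR² = 32, QR² = 104.
Since QR² = 104 ≥ 72 + 32 = 104, the angle opposite QR is not acute, so the smallest enclosing circle has QR as diameter.
Centre = midpoint of QR = (-1, 3), r² = 104/4 = 26.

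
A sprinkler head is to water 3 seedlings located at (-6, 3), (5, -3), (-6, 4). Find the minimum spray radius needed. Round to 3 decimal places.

Call the three points A, B, C in the order given.
Side lengths²: AB² = 157, AC² = 1, BC² = 170.
Since BC² = 170 ≥ 157 + 1 = 158, the angle opposite BC is not acute, so the smallest enclosing circle has BC as diameter.
Centre = midpoint of BC = (-0.5, 0.5), r² = 170/4 = 42.5.
r = √(42.5) ≈ 6.519.

6.519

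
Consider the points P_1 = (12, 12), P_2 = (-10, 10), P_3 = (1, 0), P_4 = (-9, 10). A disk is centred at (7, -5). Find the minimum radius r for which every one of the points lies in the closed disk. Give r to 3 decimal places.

22.672

The required radius is the distance from (7, -5) to the farthest point.
Squared distances: 314, 514, 61, 481.
Maximum is 514, attained at P_2.
r = √514 ≈ 22.672.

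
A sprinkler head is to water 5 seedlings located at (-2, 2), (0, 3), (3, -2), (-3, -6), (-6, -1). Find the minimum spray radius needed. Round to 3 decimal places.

A smallest enclosing disk is always determined by at most three of the input points on its boundary.
The farthest pair is (0, 3)–(-3, -6) with squared distance 90. The circle on this segment as diameter has centre (-1.5, -1.5) and r² = 90/4 = 22.5.
Check (-2, 2): distance² to centre = 12.5 ≤ 22.5, so it lies inside.
All remaining points lie in this disk, and no smaller disk contains both endpoints, so this is the minimum enclosing circle.
r = √(22.5) ≈ 4.743.

4.743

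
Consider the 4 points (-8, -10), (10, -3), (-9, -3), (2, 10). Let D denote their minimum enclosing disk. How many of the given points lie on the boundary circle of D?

A smallest enclosing disk is always determined by at most three of the input points on its boundary.
The minimum enclosing circle is determined by three boundary points: (-8, -10), (10, -3), (2, 10).
Their circumcentre is (-34/29, -53/58) with r² = 434545/3364.
The farthest remaining point (-9, -3) is at distance² 220757/3364 ≤ 434545/3364.
The points at distance exactly r from the centre are (-8, -10), (10, -3), (2, 10) — 3 points.

3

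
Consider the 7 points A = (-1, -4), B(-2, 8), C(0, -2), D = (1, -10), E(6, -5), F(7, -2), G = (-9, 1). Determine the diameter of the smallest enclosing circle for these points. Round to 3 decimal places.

A smallest enclosing disk is always determined by at most three of the input points on its boundary.
The farthest pair is B–D with squared distance 333. The circle on this segment as diameter has centre (-0.5, -1) and r² = 333/4 = 83.25.
Check A: distance² to centre = 9.25 ≤ 83.25, so it lies inside.
All remaining points lie in this disk, and no smaller disk contains both endpoints, so this is the minimum enclosing circle.
Diameter = 2r = 2√(83.25) ≈ 18.248.

18.248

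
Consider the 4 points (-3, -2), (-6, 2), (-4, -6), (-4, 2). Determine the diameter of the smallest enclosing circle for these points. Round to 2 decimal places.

8.25

The minimum enclosing circle of a finite set is fixed by two of the points (as a diameter) or three (as a circumcircle).
The farthest pair is (-6, 2)–(-4, -6) with squared distance 68. The circle on this segment as diameter has centre (-5, -2) and r² = 68/4 = 17.
Check (-3, -2): distance² to centre = 4 ≤ 17, so it lies inside.
All remaining points lie in this disk, and no smaller disk contains both endpoints, so this is the minimum enclosing circle.
Diameter = 2r = 2√17 ≈ 8.25.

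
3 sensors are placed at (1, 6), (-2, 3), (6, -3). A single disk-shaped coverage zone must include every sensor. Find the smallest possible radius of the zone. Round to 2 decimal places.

Call the three points A, B, C in the order given.
Side lengths²: AB² = 18, AC² = 106, BC² = 100.
Since AC² = 106 < 100 + 18 = 118, the triangle is acute, so the smallest enclosing circle is the circumcircle.
Circumcentre = (20/7, 8/7), r² = 1325/49.
r = √(1325/49) ≈ 5.20.

5.20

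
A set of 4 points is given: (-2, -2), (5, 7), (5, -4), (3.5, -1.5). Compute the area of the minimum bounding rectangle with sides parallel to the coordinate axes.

77

x ranges over [-2, 5], width 7.
y ranges over [-4, 7], height 11.
Area = 7 × 11 = 77.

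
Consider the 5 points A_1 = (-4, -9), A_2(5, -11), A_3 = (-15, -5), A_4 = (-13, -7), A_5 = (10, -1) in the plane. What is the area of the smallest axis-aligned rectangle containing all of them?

x ranges over [-15, 10], width 25.
y ranges over [-11, -1], height 10.
Area = 25 × 10 = 250.

250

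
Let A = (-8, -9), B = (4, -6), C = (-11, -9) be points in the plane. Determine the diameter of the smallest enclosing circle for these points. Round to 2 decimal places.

15.30

Side lengths²: AB² = 153, AC² = 9, BC² = 234.
Since BC² = 234 ≥ 153 + 9 = 162, the angle opposite BC is not acute, so the smallest enclosing circle has BC as diameter.
Centre = midpoint of BC = (-3.5, -7.5), r² = 234/4 = 58.5.
Diameter = 2r = 2√(58.5) ≈ 15.30.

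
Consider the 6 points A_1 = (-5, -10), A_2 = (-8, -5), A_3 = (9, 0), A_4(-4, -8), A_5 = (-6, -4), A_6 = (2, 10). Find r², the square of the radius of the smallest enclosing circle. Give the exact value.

The minimum enclosing circle of a finite set is fixed by two of the points (as a diameter) or three (as a circumcircle).
The farthest pair is A_1–A_6 with squared distance 449. The circle on this segment as diameter has centre (-1.5, 0) and r² = 449/4 = 112.25.
Check A_2: distance² to centre = 67.25 ≤ 112.25, so it lies inside.
All remaining points lie in this disk, and no smaller disk contains both endpoints, so this is the minimum enclosing circle.

112.25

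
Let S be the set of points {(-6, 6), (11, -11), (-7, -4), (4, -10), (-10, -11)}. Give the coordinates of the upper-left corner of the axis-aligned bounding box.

x-range [-10, 11], y-range [-11, 6].
The upper-left corner is (-10, 6).

(-10, 6)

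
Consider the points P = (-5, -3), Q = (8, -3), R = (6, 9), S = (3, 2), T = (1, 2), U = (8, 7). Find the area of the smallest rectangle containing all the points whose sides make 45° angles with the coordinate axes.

In coordinates u = x + y, v = x − y the rectangle is axis-aligned; the map (x,y)→(u,v) scales areas by 2.
u-values: -8, 5, 15, 5, 3, 15; range = 15 − (-8) = 23.
v-values: -2, 11, -3, 1, -1, 1; range = 11 − (-3) = 14.
Area = (23 × 14) / 2 = 161.

161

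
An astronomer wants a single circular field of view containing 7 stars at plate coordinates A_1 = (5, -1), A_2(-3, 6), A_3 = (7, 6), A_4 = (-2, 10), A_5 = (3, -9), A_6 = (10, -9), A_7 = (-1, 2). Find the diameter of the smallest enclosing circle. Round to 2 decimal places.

22.47

A smallest enclosing disk is always determined by at most three of the input points on its boundary.
The farthest pair is A_4–A_6 with squared distance 505. The circle on this segment as diameter has centre (4, 0.5) and r² = 505/4 = 126.25.
Check A_1: distance² to centre = 3.25 ≤ 126.25, so it lies inside.
All remaining points lie in this disk, and no smaller disk contains both endpoints, so this is the minimum enclosing circle.
Diameter = 2r = 2√(126.25) ≈ 22.47.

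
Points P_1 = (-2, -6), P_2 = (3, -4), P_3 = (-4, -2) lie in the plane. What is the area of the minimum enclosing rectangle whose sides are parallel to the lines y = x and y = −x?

31.5

In coordinates u = x + y, v = x − y the rectangle is axis-aligned; the map (x,y)→(u,v) scales areas by 2.
u-values: -8, -1, -6; range = -1 − (-8) = 7.
v-values: 4, 7, -2; range = 7 − (-2) = 9.
Area = (7 × 9) / 2 = 31.5.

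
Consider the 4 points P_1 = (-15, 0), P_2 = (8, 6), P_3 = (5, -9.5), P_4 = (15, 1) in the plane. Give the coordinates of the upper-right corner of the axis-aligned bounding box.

(15, 6)

x-range [-15, 15], y-range [-9.5, 6].
The upper-right corner is (15, 6).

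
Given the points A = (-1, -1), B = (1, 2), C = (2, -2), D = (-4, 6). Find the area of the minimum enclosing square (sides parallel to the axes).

64

The bounding box has width 6 and height 8.
An axis-aligned square enclosing the set must have side ≥ max(width, height).
So the minimum side is max(6, 8) = 8.
Area = 8² = 64.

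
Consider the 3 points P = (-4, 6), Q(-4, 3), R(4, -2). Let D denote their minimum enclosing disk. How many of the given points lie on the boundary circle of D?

2

Side lengths²: PQ² = 9, PR² = 128, QR² = 89.
Since PR² = 128 ≥ 89 + 9 = 98, the angle opposite PR is not acute, so the smallest enclosing circle has PR as diameter.
Centre = midpoint of PR = (0, 2), r² = 128/4 = 32.
The points at distance exactly r from the centre are P, R — 2 points.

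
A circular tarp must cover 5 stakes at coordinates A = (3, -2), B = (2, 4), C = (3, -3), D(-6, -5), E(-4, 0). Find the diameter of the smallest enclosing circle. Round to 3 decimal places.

12.042

The minimum enclosing circle of a finite set is fixed by two of the points (as a diameter) or three (as a circumcircle).
The farthest pair is B–D with squared distance 145. The circle on this segment as diameter has centre (-2, -0.5) and r² = 145/4 = 36.25.
Check A: distance² to centre = 27.25 ≤ 36.25, so it lies inside.
All remaining points lie in this disk, and no smaller disk contains both endpoints, so this is the minimum enclosing circle.
Diameter = 2r = 2√(36.25) ≈ 12.042.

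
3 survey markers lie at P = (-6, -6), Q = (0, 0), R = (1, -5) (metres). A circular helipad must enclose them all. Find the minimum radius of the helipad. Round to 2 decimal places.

4.25

Side lengths²: PQ² = 72, PR² = 50, QR² = 26.
Since PQ² = 72 < 50 + 26 = 76, the triangle is acute, so the smallest enclosing circle is the circumcircle.
Circumcentre = (-17/6, -19/6), r² = 325/18.
r = √(325/18) ≈ 4.25.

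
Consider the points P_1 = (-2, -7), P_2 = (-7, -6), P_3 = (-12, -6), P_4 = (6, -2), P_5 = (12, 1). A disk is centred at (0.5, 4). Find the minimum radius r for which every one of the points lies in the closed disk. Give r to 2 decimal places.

The required radius is the distance from (0.5, 4) to the farthest point.
Squared distances: 127.25, 156.25, 256.25, 66.25, 141.25.
Maximum is 256.25, attained at P_3.
r = √(256.25) ≈ 16.01.

16.01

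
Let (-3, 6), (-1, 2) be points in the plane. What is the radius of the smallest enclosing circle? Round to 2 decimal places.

The smallest circle enclosing two points has them as diameter endpoints.
Centre = midpoint = (-2, 4); r² = |(-3, 6)−(-1, 2)|²/4 = 20/4 = 5.
r = √5 ≈ 2.24.

2.24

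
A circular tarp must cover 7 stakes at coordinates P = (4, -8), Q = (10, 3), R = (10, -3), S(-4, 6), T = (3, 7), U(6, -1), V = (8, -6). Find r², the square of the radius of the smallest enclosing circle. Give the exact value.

The minimum enclosing circle is determined by three boundary points: R, S, V.
Their circumcentre is (2.1, 0.1) with r² = 72.02.
The farthest remaining point Q is at distance² 70.82 ≤ 72.02.

72.02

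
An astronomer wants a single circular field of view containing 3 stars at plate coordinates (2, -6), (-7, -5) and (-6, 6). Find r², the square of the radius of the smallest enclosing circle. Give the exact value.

52

Call the three points A, B, C in the order given.
Side lengths²: AB² = 82, AC² = 208, BC² = 122.
Since AC² = 208 ≥ 122 + 82 = 204, the angle opposite AC is not acute, so the smallest enclosing circle has AC as diameter.
Centre = midpoint of AC = (-2, 0), r² = 208/4 = 52.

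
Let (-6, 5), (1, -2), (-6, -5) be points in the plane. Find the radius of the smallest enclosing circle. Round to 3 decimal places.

5.385

Call the three points A, B, C in the order given.
Side lengths²: AB² = 98, AC² = 100, BC² = 58.
Since AC² = 100 < 98 + 58 = 156, the triangle is acute, so the smallest enclosing circle is the circumcircle.
Circumcentre = (-4, 0), r² = 29.
r = √29 ≈ 5.385.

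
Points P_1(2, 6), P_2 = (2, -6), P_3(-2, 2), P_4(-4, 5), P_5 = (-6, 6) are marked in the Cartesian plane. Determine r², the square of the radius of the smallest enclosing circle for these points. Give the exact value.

52

The farthest pair is P_2–P_5 with squared distance 208. The circle on this segment as diameter has centre (-2, 0) and r² = 208/4 = 52.
Check P_1: distance² to centre = 52 ≤ 52, so it lies inside.
All remaining points lie in this disk, and no smaller disk contains both endpoints, so this is the minimum enclosing circle.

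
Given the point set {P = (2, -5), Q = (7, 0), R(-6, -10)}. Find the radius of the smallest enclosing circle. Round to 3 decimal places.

Side lengths²: PQ² = 50, PR² = 89, QR² = 269.
Since QR² = 269 ≥ 89 + 50 = 139, the angle opposite QR is not acute, so the smallest enclosing circle has QR as diameter.
Centre = midpoint of QR = (0.5, -5), r² = 269/4 = 67.25.
r = √(67.25) ≈ 8.201.

8.201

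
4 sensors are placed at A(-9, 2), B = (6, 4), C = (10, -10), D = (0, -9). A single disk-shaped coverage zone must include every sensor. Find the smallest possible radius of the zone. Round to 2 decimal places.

The minimum enclosing circle of a finite set is fixed by two of the points (as a diameter) or three (as a circumcircle).
The farthest pair is A–C with squared distance 505. The circle on this segment as diameter has centre (0.5, -4) and r² = 505/4 = 126.25.
Check B: distance² to centre = 94.25 ≤ 126.25, so it lies inside.
All remaining points lie in this disk, and no smaller disk contains both endpoints, so this is the minimum enclosing circle.
r = √(126.25) ≈ 11.24.

11.24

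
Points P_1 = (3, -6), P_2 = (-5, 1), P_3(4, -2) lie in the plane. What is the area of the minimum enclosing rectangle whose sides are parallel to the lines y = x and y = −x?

In coordinates u = x + y, v = x − y the rectangle is axis-aligned; the map (x,y)→(u,v) scales areas by 2.
u-values: -3, -4, 2; range = 2 − (-4) = 6.
v-values: 9, -6, 6; range = 9 − (-6) = 15.
Area = (6 × 15) / 2 = 45.

45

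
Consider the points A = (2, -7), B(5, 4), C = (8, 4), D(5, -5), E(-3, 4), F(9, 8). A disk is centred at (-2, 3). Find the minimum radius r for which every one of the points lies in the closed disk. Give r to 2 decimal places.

12.08

The required radius is the distance from (-2, 3) to the farthest point.
Squared distances: 116, 50, 101, 113, 2, 146.
Maximum is 146, attained at F.
r = √146 ≈ 12.08.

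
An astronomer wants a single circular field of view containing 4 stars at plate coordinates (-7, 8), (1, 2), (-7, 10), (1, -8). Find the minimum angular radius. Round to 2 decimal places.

A smallest enclosing disk is always determined by at most three of the input points on its boundary.
The farthest pair is (-7, 10)–(1, -8) with squared distance 388. The circle on this segment as diameter has centre (-3, 1) and r² = 388/4 = 97.
Check (-7, 8): distance² to centre = 65 ≤ 97, so it lies inside.
All remaining points lie in this disk, and no smaller disk contains both endpoints, so this is the minimum enclosing circle.
r = √97 ≈ 9.85.

9.85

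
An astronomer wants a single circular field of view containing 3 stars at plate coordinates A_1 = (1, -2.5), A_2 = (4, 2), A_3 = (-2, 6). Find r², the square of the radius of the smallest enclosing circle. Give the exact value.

20.3125

Side lengths²: A_1A_2² = 29.25, A_1A_3² = 81.25, A_2A_3² = 52.
Since A_1A_3² = 81.25 ≥ 52 + 29.25 = 81.25, the angle opposite A_1A_3 is not acute, so the smallest enclosing circle has A_1A_3 as diameter.
Centre = midpoint of A_1A_3 = (-0.5, 1.75), r² = 81.25/4 = 20.3125.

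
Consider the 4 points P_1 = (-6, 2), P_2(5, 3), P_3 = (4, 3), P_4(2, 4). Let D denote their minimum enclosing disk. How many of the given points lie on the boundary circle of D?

2

The minimum enclosing circle of a finite set is fixed by two of the points (as a diameter) or three (as a circumcircle).
The farthest pair is P_1–P_2 with squared distance 122. The circle on this segment as diameter has centre (-0.5, 2.5) and r² = 122/4 = 30.5.
Check P_3: distance² to centre = 20.5 ≤ 30.5, so it lies inside.
All remaining points lie in this disk, and no smaller disk contains both endpoints, so this is the minimum enclosing circle.
The points at distance exactly r from the centre are P_1, P_2 — 2 points.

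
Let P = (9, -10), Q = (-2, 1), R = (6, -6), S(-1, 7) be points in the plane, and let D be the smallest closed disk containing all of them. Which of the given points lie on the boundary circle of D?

P, S

A smallest enclosing disk is always determined by at most three of the input points on its boundary.
The farthest pair is P–S with squared distance 389. The circle on this segment as diameter has centre (4, -1.5) and r² = 389/4 = 97.25.
Check Q: distance² to centre = 42.25 ≤ 97.25, so it lies inside.
All remaining points lie in this disk, and no smaller disk contains both endpoints, so this is the minimum enclosing circle.
The points at distance exactly r from the centre are P, S — 2 points.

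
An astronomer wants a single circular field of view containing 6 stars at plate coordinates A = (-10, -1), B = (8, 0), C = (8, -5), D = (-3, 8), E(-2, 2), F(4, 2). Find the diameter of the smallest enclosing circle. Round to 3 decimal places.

18.843

By Welzl's lemma the MEC is supported by two points (diametrically opposite) or three points (on a circumcircle).
The minimum enclosing circle is determined by three boundary points: A, C, D.
Their circumcentre is (-11/19, -21/19) with r² = 32045/361.
The farthest remaining point B is at distance² 27010/361 ≤ 32045/361.
Diameter = 2r = 2√(32045/361) ≈ 18.843.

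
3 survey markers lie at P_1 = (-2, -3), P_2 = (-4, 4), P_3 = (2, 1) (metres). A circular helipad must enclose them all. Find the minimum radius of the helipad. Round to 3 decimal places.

3.837

Side lengths²: P_1P_2² = 53, P_1P_3² = 32, P_2P_3² = 45.
Since P_1P_2² = 53 < 45 + 32 = 77, the triangle is acute, so the smallest enclosing circle is the circumcircle.
Circumcentre = (-11/6, 5/6), r² = 265/18.
r = √(265/18) ≈ 3.837.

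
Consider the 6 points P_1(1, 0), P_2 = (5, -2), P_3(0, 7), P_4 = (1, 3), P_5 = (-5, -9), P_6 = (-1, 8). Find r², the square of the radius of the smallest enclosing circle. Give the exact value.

By Welzl's lemma the MEC is supported by two points (diametrically opposite) or three points (on a circumcircle).
The farthest pair is P_5–P_6 with squared distance 305. The circle on this segment as diameter has centre (-3, -0.5) and r² = 305/4 = 76.25.
Check P_1: distance² to centre = 16.25 ≤ 76.25, so it lies inside.
All remaining points lie in this disk, and no smaller disk contains both endpoints, so this is the minimum enclosing circle.

76.25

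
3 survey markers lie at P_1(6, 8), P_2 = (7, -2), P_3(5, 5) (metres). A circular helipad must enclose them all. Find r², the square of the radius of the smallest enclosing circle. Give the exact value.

Side lengths²: P_1P_2² = 101, P_1P_3² = 10, P_2P_3² = 53.
Since P_1P_2² = 101 ≥ 53 + 10 = 63, the angle opposite P_1P_2 is not acute, so the smallest enclosing circle has P_1P_2 as diameter.
Centre = midpoint of P_1P_2 = (6.5, 3), r² = 101/4 = 25.25.

25.25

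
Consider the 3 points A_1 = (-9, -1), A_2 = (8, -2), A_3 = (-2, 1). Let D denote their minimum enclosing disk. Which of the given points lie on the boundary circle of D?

A_1, A_2

Side lengths²: A_1A_2² = 290, A_1A_3² = 53, A_2A_3² = 109.
Since A_1A_2² = 290 ≥ 109 + 53 = 162, the angle opposite A_1A_2 is not acute, so the smallest enclosing circle has A_1A_2 as diameter.
Centre = midpoint of A_1A_2 = (-0.5, -1.5), r² = 290/4 = 72.5.
The points at distance exactly r from the centre are A_1, A_2 — 2 points.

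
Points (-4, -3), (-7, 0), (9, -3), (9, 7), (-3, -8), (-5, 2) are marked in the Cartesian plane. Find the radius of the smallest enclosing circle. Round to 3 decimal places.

9.617

The minimum enclosing circle of a finite set is fixed by two of the points (as a diameter) or three (as a circumcircle).
The minimum enclosing circle is determined by three boundary points: (-7, 0), (9, 7), (-3, -8).
Their circumcentre is (34/13, -5/26) with r² = 62525/676.
The farthest remaining point (-5, 2) is at distance² 42453/676 ≤ 62525/676.
r = √(62525/676) ≈ 9.617.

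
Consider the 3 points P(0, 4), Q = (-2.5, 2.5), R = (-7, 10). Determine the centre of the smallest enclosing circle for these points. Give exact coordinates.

(-3.5, 7)

Side lengths²: PQ² = 8.5, PR² = 85, QR² = 76.5.
Since PR² = 85 ≥ 76.5 + 8.5 = 85, the angle opposite PR is not acute, so the smallest enclosing circle has PR as diameter.
Centre = midpoint of PR = (-3.5, 7), r² = 85/4 = 21.25.
Centre = (-3.5, 7).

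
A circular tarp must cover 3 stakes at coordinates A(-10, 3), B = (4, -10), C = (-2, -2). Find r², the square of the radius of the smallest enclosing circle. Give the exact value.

Side lengths²: AB² = 365, AC² = 89, BC² = 100.
Since AB² = 365 ≥ 100 + 89 = 189, the angle opposite AB is not acute, so the smallest enclosing circle has AB as diameter.
Centre = midpoint of AB = (-3, -3.5), r² = 365/4 = 91.25.

91.25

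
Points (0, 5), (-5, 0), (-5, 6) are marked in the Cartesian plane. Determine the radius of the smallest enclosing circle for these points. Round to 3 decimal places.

Call the three points A, B, C in the order given.
Side lengths²: AB² = 50, AC² = 26, BC² = 36.
Since AB² = 50 < 36 + 26 = 62, the triangle is acute, so the smallest enclosing circle is the circumcircle.
Circumcentre = (-3, 3), r² = 13.
r = √13 ≈ 3.606.

3.606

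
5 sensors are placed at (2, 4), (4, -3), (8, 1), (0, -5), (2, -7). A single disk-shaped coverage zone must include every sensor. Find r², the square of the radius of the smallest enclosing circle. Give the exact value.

A smallest enclosing disk is always determined by at most three of the input points on its boundary.
The minimum enclosing circle is determined by three boundary points: (2, 4), (8, 1), (2, -7).
Their circumcentre is (3, -1.5) with r² = 31.25.
The farthest remaining point (0, -5) is at distance² 21.25 ≤ 31.25.

31.25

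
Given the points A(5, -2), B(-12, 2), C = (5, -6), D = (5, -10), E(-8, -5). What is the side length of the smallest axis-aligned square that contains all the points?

17

The bounding box has width 17 and height 12.
An axis-aligned square enclosing the set must have side ≥ max(width, height).
So the minimum side is max(17, 12) = 17.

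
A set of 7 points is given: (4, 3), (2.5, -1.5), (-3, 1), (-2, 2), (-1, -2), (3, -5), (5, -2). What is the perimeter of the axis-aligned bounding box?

32

Width = max x − min x = 5 − (-3) = 8.
Height = max y − min y = 3 − (-5) = 8.
Perimeter = 2(8 + 8) = 32.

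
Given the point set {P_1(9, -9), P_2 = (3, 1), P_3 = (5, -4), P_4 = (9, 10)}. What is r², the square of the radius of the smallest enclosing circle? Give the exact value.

The farthest pair is P_1–P_4 with squared distance 361. The circle on this segment as diameter has centre (9, 0.5) and r² = 361/4 = 90.25.
Check P_2: distance² to centre = 36.25 ≤ 90.25, so it lies inside.
All remaining points lie in this disk, and no smaller disk contains both endpoints, so this is the minimum enclosing circle.

90.25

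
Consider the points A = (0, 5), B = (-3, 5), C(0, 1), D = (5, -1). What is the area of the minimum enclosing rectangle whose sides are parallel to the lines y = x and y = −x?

28

In coordinates u = x + y, v = x − y the rectangle is axis-aligned; the map (x,y)→(u,v) scales areas by 2.
u-values: 5, 2, 1, 4; range = 5 − 1 = 4.
v-values: -5, -8, -1, 6; range = 6 − (-8) = 14.
Area = (4 × 14) / 2 = 28.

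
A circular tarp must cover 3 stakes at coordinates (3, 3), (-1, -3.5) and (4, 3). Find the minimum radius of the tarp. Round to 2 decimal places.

4.10

Call the three points A, B, C in the order given.
Side lengths²: AB² = 58.25, AC² = 1, BC² = 67.25.
Since BC² = 67.25 ≥ 58.25 + 1 = 59.25, the angle opposite BC is not acute, so the smallest enclosing circle has BC as diameter.
Centre = midpoint of BC = (1.5, -0.25), r² = 67.25/4 = 16.8125.
r = √(16.8125) ≈ 4.10.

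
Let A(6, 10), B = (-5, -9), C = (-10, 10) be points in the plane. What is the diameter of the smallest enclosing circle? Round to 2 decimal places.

22.70

Side lengths²: AB² = 482, AC² = 256, BC² = 386.
Since AB² = 482 < 386 + 256 = 642, the triangle is acute, so the smallest enclosing circle is the circumcircle.
Circumcentre = (-2, 37/19), r² = 46513/361.
Diameter = 2r = 2√(46513/361) ≈ 22.70.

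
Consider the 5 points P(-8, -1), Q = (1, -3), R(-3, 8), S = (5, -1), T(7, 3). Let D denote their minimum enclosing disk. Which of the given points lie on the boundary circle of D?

P, T

By Welzl's lemma the MEC is supported by two points (diametrically opposite) or three points (on a circumcircle).
The farthest pair is P–T with squared distance 241. The circle on this segment as diameter has centre (-0.5, 1) and r² = 241/4 = 60.25.
Check Q: distance² to centre = 18.25 ≤ 60.25, so it lies inside.
All remaining points lie in this disk, and no smaller disk contains both endpoints, so this is the minimum enclosing circle.
The points at distance exactly r from the centre are P, T — 2 points.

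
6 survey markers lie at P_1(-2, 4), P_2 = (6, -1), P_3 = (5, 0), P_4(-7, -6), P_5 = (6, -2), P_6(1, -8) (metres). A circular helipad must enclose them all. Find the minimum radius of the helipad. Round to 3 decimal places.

6.996

The minimum enclosing circle is determined by three boundary points: P_1, P_2, P_4.
Their circumcentre is (-31/42, -121/42) with r² = 43165/882.
The farthest remaining point P_5 is at distance² 40729/882 ≤ 43165/882.
r = √(43165/882) ≈ 6.996.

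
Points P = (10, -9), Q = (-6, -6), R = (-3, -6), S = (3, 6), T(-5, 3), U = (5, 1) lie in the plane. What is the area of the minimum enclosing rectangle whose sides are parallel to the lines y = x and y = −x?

In coordinates u = x + y, v = x − y the rectangle is axis-aligned; the map (x,y)→(u,v) scales areas by 2.
u-values: 1, -12, -9, 9, -2, 6; range = 9 − (-12) = 21.
v-values: 19, 0, 3, -3, -8, 4; range = 19 − (-8) = 27.
Area = (21 × 27) / 2 = 283.5.

283.5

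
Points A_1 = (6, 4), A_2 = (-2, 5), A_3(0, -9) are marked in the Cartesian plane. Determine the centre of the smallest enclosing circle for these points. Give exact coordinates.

(27/22, -37/22)

Side lengths²: A_1A_2² = 65, A_1A_3² = 205, A_2A_3² = 200.
Since A_1A_3² = 205 < 200 + 65 = 265, the triangle is acute, so the smallest enclosing circle is the circumcircle.
Circumcentre = (27/22, -37/22), r² = 13325/242.
Centre = (27/22, -37/22).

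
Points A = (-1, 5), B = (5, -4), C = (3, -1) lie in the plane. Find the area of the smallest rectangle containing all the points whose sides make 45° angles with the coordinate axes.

22.5

In coordinates u = x + y, v = x − y the rectangle is axis-aligned; the map (x,y)→(u,v) scales areas by 2.
u-values: 4, 1, 2; range = 4 − 1 = 3.
v-values: -6, 9, 4; range = 9 − (-6) = 15.
Area = (3 × 15) / 2 = 22.5.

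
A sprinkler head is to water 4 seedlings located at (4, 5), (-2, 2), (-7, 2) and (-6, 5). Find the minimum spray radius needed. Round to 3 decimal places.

5.701

The farthest pair is (4, 5)–(-7, 2) with squared distance 130. The circle on this segment as diameter has centre (-1.5, 3.5) and r² = 130/4 = 32.5.
Check (-2, 2): distance² to centre = 2.5 ≤ 32.5, so it lies inside.
All remaining points lie in this disk, and no smaller disk contains both endpoints, so this is the minimum enclosing circle.
r = √(32.5) ≈ 5.701.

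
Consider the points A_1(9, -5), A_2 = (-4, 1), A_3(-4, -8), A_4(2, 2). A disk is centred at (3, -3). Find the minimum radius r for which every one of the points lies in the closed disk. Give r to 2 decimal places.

8.60

The required radius is the distance from (3, -3) to the farthest point.
Squared distances: 40, 65, 74, 26.
Maximum is 74, attained at A_3.
r = √74 ≈ 8.60.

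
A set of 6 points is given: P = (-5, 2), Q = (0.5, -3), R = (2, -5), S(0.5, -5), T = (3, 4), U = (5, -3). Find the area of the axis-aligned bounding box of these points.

x ranges over [-5, 5], width 10.
y ranges over [-5, 4], height 9.
Area = 10 × 9 = 90.

90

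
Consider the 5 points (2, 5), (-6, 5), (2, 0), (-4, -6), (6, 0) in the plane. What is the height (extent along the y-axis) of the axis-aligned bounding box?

11

max y = 5, min y = -6, so height = 11.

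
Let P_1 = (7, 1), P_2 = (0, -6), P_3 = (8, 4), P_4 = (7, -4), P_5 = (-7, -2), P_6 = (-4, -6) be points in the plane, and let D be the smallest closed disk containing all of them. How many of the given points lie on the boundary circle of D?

3

The minimum enclosing circle is determined by three boundary points: P_3, P_5, P_6.
Their circumcentre is (17/26, 8/13) with r² = 44225/676.
The farthest remaining point P_4 is at distance² 41625/676 ≤ 44225/676.
The points at distance exactly r from the centre are P_3, P_5, P_6 — 3 points.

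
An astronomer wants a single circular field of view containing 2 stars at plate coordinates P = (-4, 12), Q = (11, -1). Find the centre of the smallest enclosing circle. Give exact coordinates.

(3.5, 5.5)

The smallest circle enclosing two points has them as diameter endpoints.
Centre = midpoint = (3.5, 5.5); r² = |PQ|²/4 = 394/4 = 98.5.
Centre = (3.5, 5.5).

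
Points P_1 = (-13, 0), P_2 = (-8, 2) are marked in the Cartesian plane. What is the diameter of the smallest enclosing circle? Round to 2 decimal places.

The smallest circle enclosing two points has them as diameter endpoints.
Centre = midpoint = (-10.5, 1); r² = |P_1P_2|²/4 = 29/4 = 7.25.
Diameter = 2r = 2√(7.25) ≈ 5.39.

5.39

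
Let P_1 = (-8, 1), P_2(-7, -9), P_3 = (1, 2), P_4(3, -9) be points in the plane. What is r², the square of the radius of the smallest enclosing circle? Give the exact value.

55.25

By Welzl's lemma the MEC is supported by two points (diametrically opposite) or three points (on a circumcircle).
The farthest pair is P_1–P_4 with squared distance 221. The circle on this segment as diameter has centre (-2.5, -4) and r² = 221/4 = 55.25.
Check P_2: distance² to centre = 45.25 ≤ 55.25, so it lies inside.
All remaining points lie in this disk, and no smaller disk contains both endpoints, so this is the minimum enclosing circle.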